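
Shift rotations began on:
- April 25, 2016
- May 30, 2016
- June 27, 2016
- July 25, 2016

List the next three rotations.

August 29, 2016; September 26, 2016; October 31, 2016

These are Mondays with 35, 28, 28-day gaps.
Each is the final Monday of its month — May 30, 2016 is past the 28th, so '4th Monday' doesn't fit.
August 2016 ends with Monday August 29, 2016.
September 2016 ends with Monday September 26, 2016.
October 2016 ends with Monday October 31, 2016.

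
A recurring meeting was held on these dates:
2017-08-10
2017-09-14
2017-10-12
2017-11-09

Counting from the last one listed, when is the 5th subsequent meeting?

All dates are Thursdays, 35, 28, 28 days apart.
Specifically, the 2nd Thursday of each month.
December 2017 — 2nd Thursday is 2017-12-14.
2nd Thursday of January 2018: 2018-01-11.
2nd Thursday of February 2018: 2018-02-08.
2nd Thursday of March 2018: 2018-03-08.
April 2018 — 2nd Thursday is 2018-04-12.

2018-04-12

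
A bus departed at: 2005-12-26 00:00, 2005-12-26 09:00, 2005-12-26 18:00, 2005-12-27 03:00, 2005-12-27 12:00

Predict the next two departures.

2005-12-27 21:00, 2005-12-28 06:00

Gaps: 9, 9, 9, 9 hours — each event is 9 hours after the previous one.
2005-12-27 12:00 + 9 h = 2005-12-27 21:00.
2005-12-27 21:00 + 9 h = 2005-12-28 06:00.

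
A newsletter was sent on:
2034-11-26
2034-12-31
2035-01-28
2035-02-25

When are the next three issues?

2035-03-25, 2035-04-29, 2035-05-27

All Sundays; the gaps (35, 28, 28) vary with month length.
This is the last Sunday of each month.
March 2035 ends with Sunday 2035-03-25.
Last Sunday of April 2035: 2035-04-29.
Last Sunday of May 2035: 2035-05-27.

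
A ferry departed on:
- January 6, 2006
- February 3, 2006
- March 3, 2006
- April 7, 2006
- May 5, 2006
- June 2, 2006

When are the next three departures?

Gaps: 28, 28, 35, 28, 28 days — a mix of 28 and 35. Every date is a Friday.
Each is the 1st Friday of its month.
July 2006 — 1st Friday is July 7, 2006.
August 2006 — 1st Friday is August 4, 2006.
1st Friday of September 2006: September 1, 2006.

July 7, 2006; August 4, 2006; September 1, 2006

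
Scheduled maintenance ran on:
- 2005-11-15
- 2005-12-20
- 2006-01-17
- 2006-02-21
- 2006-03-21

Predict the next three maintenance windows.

All dates are Tuesdays, 35, 28, 35, 28 days apart.
Specifically, the 3rd Tuesday of each month.
3rd Tuesday of April 2006: 2006-04-18.
May 2006 — 3rd Tuesday is 2006-05-16.
3rd Tuesday of June 2006: 2006-06-20.

2006-04-18, 2006-05-16, 2006-06-20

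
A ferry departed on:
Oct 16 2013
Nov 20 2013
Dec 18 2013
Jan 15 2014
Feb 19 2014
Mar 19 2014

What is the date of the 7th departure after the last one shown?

Oct 15 2014

Gaps: 35, 28, 28, 35, 28 days — a mix of 28 and 35. Every date is a Wednesday.
Each is the 3rd Wednesday of its month.
April 2014 — 3rd Wednesday is Apr 16 2014.
3rd Wednesday of May 2014: May 21 2014.
3rd Wednesday of June 2014: Jun 18 2014.
3rd Wednesday of July 2014: Jul 16 2014.
3rd Wednesday of August 2014: Aug 20 2014.
3rd Wednesday of September 2014: Sep 17 2014.
3rd Wednesday of October 2014: Oct 15 2014.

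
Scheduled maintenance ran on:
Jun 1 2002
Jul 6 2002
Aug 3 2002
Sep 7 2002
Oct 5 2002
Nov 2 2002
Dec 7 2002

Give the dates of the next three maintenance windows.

All dates are Saturdays, 35, 28, 35, 28, 28, 35 days apart.
Specifically, the 1st Saturday of each month.
1st Saturday of January 2003: Jan 4 2003.
1st Saturday of February 2003: Feb 1 2003.
1st Saturday of March 2003: Mar 1 2003.

Jan 4 2003, Feb 1 2003, Mar 1 2003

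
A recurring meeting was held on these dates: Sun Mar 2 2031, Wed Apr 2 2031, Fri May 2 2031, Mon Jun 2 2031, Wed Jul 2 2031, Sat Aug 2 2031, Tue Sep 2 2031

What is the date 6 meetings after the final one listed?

The day-of-month is always 2 (31, 30, 31, 30, 31, 31 days between events).
So this recurs on the 2nd of each month.
Next: October 2031 → Thu Oct 2 2031.
Next: November 2031 → Sun Nov 2 2031.
Next: December 2031 → Tue Dec 2 2031.
January 2032: Fri Jan 2 2032.
Next: February 2032 → Mon Feb 2 2032.
Next: March 2032 → Tue Mar 2 2032.

Tue Mar 2 2032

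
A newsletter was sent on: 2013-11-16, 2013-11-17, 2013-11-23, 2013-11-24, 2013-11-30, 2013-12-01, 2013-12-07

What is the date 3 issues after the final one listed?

2013-12-15

Every event lands on a Saturday or Sunday (gaps cycle 1, 6, 1, 6, 1, 6).
So the schedule is: every Saturday and Sunday.
Next Sunday: 2013-12-08.
The following Saturday is 2013-12-14.
The following Sunday is 2013-12-15.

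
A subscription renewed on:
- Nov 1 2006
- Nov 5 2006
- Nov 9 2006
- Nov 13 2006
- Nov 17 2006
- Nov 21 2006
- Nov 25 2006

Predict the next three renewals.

Nov 29 2006, Dec 3 2006, Dec 7 2006

Gaps between consecutive events: 4, 4, 4, 4, 4, 4 days — a constant 4-day interval.
Nov 25 2006 + 4 days = Nov 29 2006.
Nov 29 2006 + 4 days = Dec 3 2006.
Dec 3 2006 + 4 days = Dec 7 2006.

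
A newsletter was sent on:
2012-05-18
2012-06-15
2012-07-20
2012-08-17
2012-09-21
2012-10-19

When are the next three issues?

2012-11-16, 2012-12-21, 2013-01-18

These are Fridays at 28- or 35-day spacing (28, 35, 28, 35, 28).
The pattern: 3rd Friday of the month.
November 2012 — 3rd Friday is 2012-11-16.
December 2012 — 3rd Friday is 2012-12-21.
3rd Friday of January 2013: 2013-01-18.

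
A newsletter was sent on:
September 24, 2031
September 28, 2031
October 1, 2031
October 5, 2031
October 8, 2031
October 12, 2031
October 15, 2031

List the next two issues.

The gap pattern 4, 3, 4, 3, 4, 3 repeats every 2 events.
These are the Wednesdays and Sundays of each week.
Next Sunday: October 19, 2031.
The following Wednesday is October 22, 2031.

October 19, 2031; October 22, 2031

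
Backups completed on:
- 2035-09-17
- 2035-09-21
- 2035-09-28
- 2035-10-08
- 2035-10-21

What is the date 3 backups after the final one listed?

2035-12-17

Intervals are 4, 7, 10, 13 days — an arithmetic progression with common difference 3.
Next gap: 16 days. 2035-10-21 + 16 days = 2035-11-06.
Next gap: 19 days. 2035-11-06 + 19 days = 2035-11-25.
Next gap: 22 days. 2035-11-25 + 22 days = 2035-12-17.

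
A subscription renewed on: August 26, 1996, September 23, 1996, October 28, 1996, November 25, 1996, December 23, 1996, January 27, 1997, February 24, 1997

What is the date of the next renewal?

These are Mondays at 28- or 35-day spacing (28, 35, 28, 28, 35, 28).
The pattern: 4th Monday of the month.
March 1997 — 4th Monday is March 24, 1997.

March 24, 1997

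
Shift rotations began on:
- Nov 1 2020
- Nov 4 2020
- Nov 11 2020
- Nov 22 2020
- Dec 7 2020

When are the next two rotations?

Gaps: 3, 7, 11, 15 days — each gap is 4 larger than the previous one.
Next gap: 19 days. Dec 7 2020 + 19 days = Dec 26 2020.
Next gap: 23 days. Dec 26 2020 + 23 days = Jan 18 2021.

Dec 26 2020, Jan 18 2021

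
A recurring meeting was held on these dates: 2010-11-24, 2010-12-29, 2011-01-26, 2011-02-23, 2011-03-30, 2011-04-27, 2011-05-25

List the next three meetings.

These are Wednesdays with 35, 28, 28, 35, 28, 28-day gaps.
Each is the final Wednesday of its month — 2010-12-29 is past the 28th, so '4th Wednesday' doesn't fit.
June 2011 ends with Wednesday 2011-06-29.
July 2011 ends with Wednesday 2011-07-27.
Last Wednesday of August 2011: 2011-08-31.

2011-06-29, 2011-07-27, 2011-08-31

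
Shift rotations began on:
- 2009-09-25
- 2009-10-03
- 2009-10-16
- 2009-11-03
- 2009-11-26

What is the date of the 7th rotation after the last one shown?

2010-09-23

The spacing grows by 5 each time: 8, 13, 18, 23 days.
Next gap: 28 days. 2009-11-26 + 28 days = 2009-12-24.
Next gap: 33 days. 2009-12-24 + 33 days = 2010-01-26.
Next gap: 38 days. 2010-01-26 + 38 days = 2010-03-05.
Next gap: 43 days. 2010-03-05 + 43 days = 2010-04-17.
Next gap: 48 days. 2010-04-17 + 48 days = 2010-06-04.
Next gap: 53 days. 2010-06-04 + 53 days = 2010-07-27.
Next gap: 58 days. 2010-07-27 + 58 days = 2010-09-23.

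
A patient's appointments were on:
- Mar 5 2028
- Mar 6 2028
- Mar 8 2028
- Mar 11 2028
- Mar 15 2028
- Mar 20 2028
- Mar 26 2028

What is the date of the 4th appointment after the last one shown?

Apr 29 2028

Gaps: 1, 2, 3, 4, 5, 6 days — each gap is 1 larger than the previous one.
Next gap: 7 days. Mar 26 2028 + 7 days = Apr 2 2028.
Next gap: 8 days. Apr 2 2028 + 8 days = Apr 10 2028.
Next gap: 9 days. Apr 10 2028 + 9 days = Apr 19 2028.
Next gap: 10 days. Apr 19 2028 + 10 days = Apr 29 2028.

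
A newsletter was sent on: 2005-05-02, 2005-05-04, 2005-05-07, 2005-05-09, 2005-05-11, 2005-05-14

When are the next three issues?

2005-05-16, 2005-05-18, 2005-05-21

Every event lands on a Monday or Wednesday or Saturday (gaps cycle 2, 3, 2, 2, 3).
So the schedule is: every Monday, Wednesday and Saturday.
The following Monday is 2005-05-16.
Next Wednesday: 2005-05-18.
The following Saturday is 2005-05-21.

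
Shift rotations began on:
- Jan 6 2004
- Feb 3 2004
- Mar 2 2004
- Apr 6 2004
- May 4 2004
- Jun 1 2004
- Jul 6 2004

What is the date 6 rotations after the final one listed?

These are Tuesdays at 28- or 35-day spacing (28, 28, 35, 28, 28, 35).
The pattern: 1st Tuesday of the month.
1st Tuesday of August 2004: Aug 3 2004.
1st Tuesday of September 2004: Sep 7 2004.
1st Tuesday of October 2004: Oct 5 2004.
November 2004 — 1st Tuesday is Nov 2 2004.
December 2004 — 1st Tuesday is Dec 7 2004.
January 2005 — 1st Tuesday is Jan 4 2005.

Jan 4 2005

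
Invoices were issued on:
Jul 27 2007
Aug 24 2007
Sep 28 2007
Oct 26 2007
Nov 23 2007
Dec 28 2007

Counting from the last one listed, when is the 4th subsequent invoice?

These are Fridays at 28- or 35-day spacing (28, 35, 28, 28, 35).
The pattern: 4th Friday of the month.
4th Friday of January 2008: Jan 25 2008.
4th Friday of February 2008: Feb 22 2008.
March 2008 — 4th Friday is Mar 28 2008.
April 2008 — 4th Friday is Apr 25 2008.

Apr 25 2008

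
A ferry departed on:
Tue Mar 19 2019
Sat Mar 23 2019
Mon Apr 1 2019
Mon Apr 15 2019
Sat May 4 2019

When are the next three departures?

Intervals are 4, 9, 14, 19 days — an arithmetic progression with common difference 5.
Next gap: 24 days. Sat May 4 2019 + 24 days = Tue May 28 2019.
Next gap: 29 days. Tue May 28 2019 + 29 days = Wed Jun 26 2019.
Next gap: 34 days. Wed Jun 26 2019 + 34 days = Tue Jul 30 2019.

Tue May 28 2019, Wed Jun 26 2019, Tue Jul 30 2019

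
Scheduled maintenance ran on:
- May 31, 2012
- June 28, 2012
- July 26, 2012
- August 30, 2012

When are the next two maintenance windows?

September 27, 2012; October 25, 2012

These are Thursdays with 28, 28, 35-day gaps.
Each is the final Thursday of its month — May 31, 2012 is past the 28th, so '4th Thursday' doesn't fit.
Last Thursday of September 2012: September 27, 2012.
Last Thursday of October 2012: October 25, 2012.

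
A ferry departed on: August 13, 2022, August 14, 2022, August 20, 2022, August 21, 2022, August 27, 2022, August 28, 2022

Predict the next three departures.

The gap pattern 1, 6, 1, 6, 1 repeats every 2 events.
These are the Saturdays and Sundays of each week.
The following Saturday is September 3, 2022.
Next Sunday: September 4, 2022.
The following Saturday is September 10, 2022.

September 3, 2022; September 4, 2022; September 10, 2022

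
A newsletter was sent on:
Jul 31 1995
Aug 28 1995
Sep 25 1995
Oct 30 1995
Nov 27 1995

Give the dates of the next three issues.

Dec 25 1995, Jan 29 1996, Feb 26 1996

Every date is a Monday; gaps 28, 28, 35, 28 days.
Each is the last Monday of its month (at least one falls on the 29th or later, ruling out '4th Monday').
December 1995 ends with Monday Dec 25 1995.
Last Monday of January 1996: Jan 29 1996.
Last Monday of February 1996: Feb 26 1996.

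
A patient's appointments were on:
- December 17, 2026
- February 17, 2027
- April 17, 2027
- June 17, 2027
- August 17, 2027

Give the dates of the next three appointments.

Gaps: 62, 59, 61, 61 days — not constant. Every event is on the 17th of the month.
Pattern: the 17th of every 2 months.
October 2027: October 17, 2027.
December 2027: December 17, 2027.
February 2028: February 17, 2028.

October 17, 2027; December 17, 2027; February 17, 2028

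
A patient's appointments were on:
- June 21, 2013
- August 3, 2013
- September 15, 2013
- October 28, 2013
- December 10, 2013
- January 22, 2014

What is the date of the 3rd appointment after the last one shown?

May 31, 2014

The spacing is 43, 43, 43, 43, 43 days — always 43 days.
January 22, 2014 + 43 days = March 6, 2014.
March 6, 2014 + 43 days = April 18, 2014.
April 18, 2014 + 43 days = May 31, 2014.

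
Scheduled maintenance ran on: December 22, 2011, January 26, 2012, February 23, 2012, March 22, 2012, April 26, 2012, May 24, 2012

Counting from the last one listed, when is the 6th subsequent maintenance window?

November 22, 2012

Gaps: 35, 28, 28, 35, 28 days — a mix of 28 and 35. Every date is a Thursday.
Each is the 4th Thursday of its month.
4th Thursday of June 2012: June 28, 2012.
4th Thursday of July 2012: July 26, 2012.
August 2012 — 4th Thursday is August 23, 2012.
September 2012 — 4th Thursday is September 27, 2012.
October 2012 — 4th Thursday is October 25, 2012.
November 2012 — 4th Thursday is November 22, 2012.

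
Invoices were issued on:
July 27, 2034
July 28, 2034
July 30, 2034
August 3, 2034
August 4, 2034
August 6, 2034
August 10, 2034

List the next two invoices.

August 11, 2034; August 13, 2034

Gaps: 1, 2, 4, 1, 2, 4 days — not constant, but cyclic with period 3.
The events fall on every Thursday, Friday and Sunday.
Next Friday: August 11, 2034.
Next Sunday: August 13, 2034.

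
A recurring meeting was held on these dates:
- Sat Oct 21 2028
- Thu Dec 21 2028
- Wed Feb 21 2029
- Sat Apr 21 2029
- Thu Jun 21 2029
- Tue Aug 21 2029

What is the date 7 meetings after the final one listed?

Mon Oct 21 2030

Gaps: 61, 62, 59, 61, 61 days — not constant. Every event is on the 21st of the month.
Pattern: the 21st of every 2 months.
October 2029: Sun Oct 21 2029.
December 2029: Fri Dec 21 2029.
February 2030: Thu Feb 21 2030.
April 2030: Sun Apr 21 2030.
Next: June 2030 → Fri Jun 21 2030.
Next: August 2030 → Wed Aug 21 2030.
Next: October 2030 → Mon Oct 21 2030.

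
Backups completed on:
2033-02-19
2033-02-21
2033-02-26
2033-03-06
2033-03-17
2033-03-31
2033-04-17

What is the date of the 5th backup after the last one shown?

2033-08-25

Gaps: 2, 5, 8, 11, 14, 17 days — each gap is 3 larger than the previous one.
Next gap: 20 days. 2033-04-17 + 20 days = 2033-05-07.
Next gap: 23 days. 2033-05-07 + 23 days = 2033-05-30.
Next gap: 26 days. 2033-05-30 + 26 days = 2033-06-25.
Next gap: 29 days. 2033-06-25 + 29 days = 2033-07-24.
Next gap: 32 days. 2033-07-24 + 32 days = 2033-08-25.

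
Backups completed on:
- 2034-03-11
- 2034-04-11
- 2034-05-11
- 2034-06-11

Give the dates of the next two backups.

2034-07-11, 2034-08-11

The day-of-month is always 11 (31, 30, 31 days between events).
So this recurs on the 11th of each month.
Next: July 2034 → 2034-07-11.
Next: August 2034 → 2034-08-11.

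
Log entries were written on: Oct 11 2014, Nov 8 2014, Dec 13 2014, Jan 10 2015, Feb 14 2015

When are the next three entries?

These are Saturdays at 28- or 35-day spacing (28, 35, 28, 35).
The pattern: 2nd Saturday of the month.
March 2015 — 2nd Saturday is Mar 14 2015.
April 2015 — 2nd Saturday is Apr 11 2015.
May 2015 — 2nd Saturday is May 9 2015.

Mar 14 2015, Apr 11 2015, May 9 2015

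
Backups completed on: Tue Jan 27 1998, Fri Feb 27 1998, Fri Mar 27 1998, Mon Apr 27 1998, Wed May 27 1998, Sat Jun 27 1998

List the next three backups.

Each date is the 27th; the gaps (31, 28, 31, 30, 31) track the month lengths.
The rule is the 27th of each month.
Next: July 1998 → Mon Jul 27 1998.
Next: August 1998 → Thu Aug 27 1998.
September 1998: Sun Sep 27 1998.

Mon Jul 27 1998, Thu Aug 27 1998, Sun Sep 27 1998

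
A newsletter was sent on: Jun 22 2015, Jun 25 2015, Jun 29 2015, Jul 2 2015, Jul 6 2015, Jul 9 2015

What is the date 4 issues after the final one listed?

Jul 23 2015

Gaps: 3, 4, 3, 4, 3 days — not constant, but cyclic with period 2.
The events fall on every Monday and Thursday.
Next Monday: Jul 13 2015.
Next Thursday: Jul 16 2015.
The following Monday is Jul 20 2015.
Next Thursday: Jul 23 2015.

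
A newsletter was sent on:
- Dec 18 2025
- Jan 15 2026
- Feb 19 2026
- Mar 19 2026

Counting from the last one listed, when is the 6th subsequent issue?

All dates are Thursdays, 28, 35, 28 days apart.
Specifically, the 3rd Thursday of each month.
3rd Thursday of April 2026: Apr 16 2026.
3rd Thursday of May 2026: May 21 2026.
3rd Thursday of June 2026: Jun 18 2026.
July 2026 — 3rd Thursday is Jul 16 2026.
August 2026 — 3rd Thursday is Aug 20 2026.
3rd Thursday of September 2026: Sep 17 2026.

Sep 17 2026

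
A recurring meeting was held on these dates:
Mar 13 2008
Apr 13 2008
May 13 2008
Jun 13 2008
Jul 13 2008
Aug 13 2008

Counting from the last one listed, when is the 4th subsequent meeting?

The day-of-month is always 13 (31, 30, 31, 30, 31 days between events).
So this recurs on the 13th of each month.
Next: September 2008 → Sep 13 2008.
October 2008: Oct 13 2008.
Next: November 2008 → Nov 13 2008.
December 2008: Dec 13 2008.

Dec 13 2008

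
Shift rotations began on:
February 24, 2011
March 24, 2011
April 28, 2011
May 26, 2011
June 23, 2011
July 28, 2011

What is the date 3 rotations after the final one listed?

October 27, 2011

These are Thursdays at 28- or 35-day spacing (28, 35, 28, 28, 35).
The pattern: 4th Thursday of the month.
4th Thursday of August 2011: August 25, 2011.
4th Thursday of September 2011: September 22, 2011.
October 2011 — 4th Thursday is October 27, 2011.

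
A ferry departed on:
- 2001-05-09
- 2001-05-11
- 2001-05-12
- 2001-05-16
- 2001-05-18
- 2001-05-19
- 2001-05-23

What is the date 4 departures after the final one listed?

The gap pattern 2, 1, 4, 2, 1, 4 repeats every 3 events.
These are the Wednesdays, Fridays and Saturdays of each week.
Next Friday: 2001-05-25.
Next Saturday: 2001-05-26.
The following Wednesday is 2001-05-30.
Next Friday: 2001-06-01.

2001-06-01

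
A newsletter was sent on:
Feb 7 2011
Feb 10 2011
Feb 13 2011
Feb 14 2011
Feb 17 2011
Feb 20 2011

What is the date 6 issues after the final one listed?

Mar 6 2011

Gaps: 3, 3, 1, 3, 3 days — not constant, but cyclic with period 3.
The events fall on every Monday, Thursday and Sunday.
Next Monday: Feb 21 2011.
The following Thursday is Feb 24 2011.
The following Sunday is Feb 27 2011.
Next Monday: Feb 28 2011.
The following Thursday is Mar 3 2011.
Next Sunday: Mar 6 2011.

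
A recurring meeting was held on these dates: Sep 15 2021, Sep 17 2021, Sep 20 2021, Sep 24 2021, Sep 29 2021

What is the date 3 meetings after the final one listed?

Intervals are 2, 3, 4, 5 days — an arithmetic progression with common difference 1.
Next gap: 6 days. Sep 29 2021 + 6 days = Oct 5 2021.
Next gap: 7 days. Oct 5 2021 + 7 days = Oct 12 2021.
Next gap: 8 days. Oct 12 2021 + 8 days = Oct 20 2021.

Oct 20 2021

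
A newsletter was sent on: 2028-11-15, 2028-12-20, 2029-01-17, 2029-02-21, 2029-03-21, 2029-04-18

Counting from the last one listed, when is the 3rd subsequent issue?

2029-07-18

These are Wednesdays at 28- or 35-day spacing (35, 28, 35, 28, 28).
The pattern: 3rd Wednesday of the month.
3rd Wednesday of May 2029: 2029-05-16.
June 2029 — 3rd Wednesday is 2029-06-20.
3rd Wednesday of July 2029: 2029-07-18.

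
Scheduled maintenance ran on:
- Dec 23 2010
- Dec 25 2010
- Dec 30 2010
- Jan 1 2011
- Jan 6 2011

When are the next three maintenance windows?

Gaps: 2, 5, 2, 5 days — not constant, but cyclic with period 2.
The events fall on every Thursday and Saturday.
The following Saturday is Jan 8 2011.
Next Thursday: Jan 13 2011.
The following Saturday is Jan 15 2011.

Jan 8 2011, Jan 13 2011, Jan 15 2011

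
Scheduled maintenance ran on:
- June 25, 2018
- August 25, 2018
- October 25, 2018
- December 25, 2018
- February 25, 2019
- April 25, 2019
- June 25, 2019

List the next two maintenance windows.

Each date is the 25th; the gaps (61, 61, 61, 62, 59, 61) track the month lengths.
The rule is the 25th of every 2 months.
Next: August 2019 → August 25, 2019.
Next: October 2019 → October 25, 2019.

August 25, 2019; October 25, 2019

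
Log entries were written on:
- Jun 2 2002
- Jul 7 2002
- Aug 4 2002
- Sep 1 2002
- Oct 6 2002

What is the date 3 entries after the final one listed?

Jan 5 2003

These are Sundays at 28- or 35-day spacing (35, 28, 28, 35).
The pattern: 1st Sunday of the month.
November 2002 — 1st Sunday is Nov 3 2002.
1st Sunday of December 2002: Dec 1 2002.
1st Sunday of January 2003: Jan 5 2003.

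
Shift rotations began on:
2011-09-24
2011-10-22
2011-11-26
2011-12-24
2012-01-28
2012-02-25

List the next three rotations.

2012-03-24, 2012-04-28, 2012-05-26

These are Saturdays at 28- or 35-day spacing (28, 35, 28, 35, 28).
The pattern: 4th Saturday of the month.
March 2012 — 4th Saturday is 2012-03-24.
4th Saturday of April 2012: 2012-04-28.
4th Saturday of May 2012: 2012-05-26.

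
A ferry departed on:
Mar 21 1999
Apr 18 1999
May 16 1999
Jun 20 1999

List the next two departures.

Gaps: 28, 28, 35 days — a mix of 28 and 35. Every date is a Sunday.
Each is the 3rd Sunday of its month.
3rd Sunday of July 1999: Jul 18 1999.
3rd Sunday of August 1999: Aug 15 1999.

Jul 18 1999, Aug 15 1999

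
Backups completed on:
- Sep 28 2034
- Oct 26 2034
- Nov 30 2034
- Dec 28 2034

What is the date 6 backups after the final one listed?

Jun 28 2035

All Thursdays; the gaps (28, 35, 28) vary with month length.
This is the last Thursday of each month.
January 2035 ends with Thursday Jan 25 2035.
February 2035 ends with Thursday Feb 22 2035.
Last Thursday of March 2035: Mar 29 2035.
April 2035 ends with Thursday Apr 26 2035.
Last Thursday of May 2035: May 31 2035.
June 2035 ends with Thursday Jun 28 2035.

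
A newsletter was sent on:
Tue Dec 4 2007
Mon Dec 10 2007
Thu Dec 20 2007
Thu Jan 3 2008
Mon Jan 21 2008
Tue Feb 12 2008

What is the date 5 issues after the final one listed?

Intervals are 6, 10, 14, 18, 22 days — an arithmetic progression with common difference 4.
Next gap: 26 days. Tue Feb 12 2008 + 26 days = Sun Mar 9 2008.
Next gap: 30 days. Sun Mar 9 2008 + 30 days = Tue Apr 8 2008.
Next gap: 34 days. Tue Apr 8 2008 + 34 days = Mon May 12 2008.
Next gap: 38 days. Mon May 12 2008 + 38 days = Thu Jun 19 2008.
Next gap: 42 days. Thu Jun 19 2008 + 42 days = Thu Jul 31 2008.

Thu Jul 31 2008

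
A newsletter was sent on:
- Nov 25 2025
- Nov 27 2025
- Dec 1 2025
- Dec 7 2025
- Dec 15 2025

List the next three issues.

Dec 25 2025, Jan 6 2026, Jan 20 2026

The spacing grows by 2 each time: 2, 4, 6, 8 days.
Next gap: 10 days. Dec 15 2025 + 10 days = Dec 25 2025.
Next gap: 12 days. Dec 25 2025 + 12 days = Jan 6 2026.
Next gap: 14 days. Jan 6 2026 + 14 days = Jan 20 2026.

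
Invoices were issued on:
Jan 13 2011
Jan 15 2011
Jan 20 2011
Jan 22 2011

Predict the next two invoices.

Jan 27 2011, Jan 29 2011

Gaps: 2, 5, 2 days — not constant, but cyclic with period 2.
The events fall on every Thursday and Saturday.
The following Thursday is Jan 27 2011.
The following Saturday is Jan 29 2011.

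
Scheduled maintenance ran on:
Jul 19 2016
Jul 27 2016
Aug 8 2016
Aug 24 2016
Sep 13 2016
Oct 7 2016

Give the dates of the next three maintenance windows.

Nov 4 2016, Dec 6 2016, Jan 11 2017

Gaps: 8, 12, 16, 20, 24 days — each gap is 4 larger than the previous one.
Next gap: 28 days. Oct 7 2016 + 28 days = Nov 4 2016.
Next gap: 32 days. Nov 4 2016 + 32 days = Dec 6 2016.
Next gap: 36 days. Dec 6 2016 + 36 days = Jan 11 2017.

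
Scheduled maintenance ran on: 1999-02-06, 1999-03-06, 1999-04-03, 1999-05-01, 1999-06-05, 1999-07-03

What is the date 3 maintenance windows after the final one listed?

1999-10-02

These are Saturdays at 28- or 35-day spacing (28, 28, 28, 35, 28).
The pattern: 1st Saturday of the month.
1st Saturday of August 1999: 1999-08-07.
September 1999 — 1st Saturday is 1999-09-04.
October 1999 — 1st Saturday is 1999-10-02.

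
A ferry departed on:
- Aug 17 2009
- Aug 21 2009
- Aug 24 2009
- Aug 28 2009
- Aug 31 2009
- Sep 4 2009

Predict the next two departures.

Gaps: 4, 3, 4, 3, 4 days — not constant, but cyclic with period 2.
The events fall on every Monday and Friday.
Next Monday: Sep 7 2009.
Next Friday: Sep 11 2009.

Sep 7 2009, Sep 11 2009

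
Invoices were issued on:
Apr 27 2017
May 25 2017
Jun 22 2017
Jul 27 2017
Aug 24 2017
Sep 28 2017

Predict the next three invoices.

Oct 26 2017, Nov 23 2017, Dec 28 2017

All dates are Thursdays, 28, 28, 35, 28, 35 days apart.
Specifically, the 4th Thursday of each month.
4th Thursday of October 2017: Oct 26 2017.
November 2017 — 4th Thursday is Nov 23 2017.
4th Thursday of December 2017: Dec 28 2017.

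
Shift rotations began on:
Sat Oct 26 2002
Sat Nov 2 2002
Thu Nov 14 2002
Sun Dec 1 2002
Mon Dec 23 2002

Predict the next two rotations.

Sun Jan 19 2003, Thu Feb 20 2003

Intervals are 7, 12, 17, 22 days — an arithmetic progression with common difference 5.
Next gap: 27 days. Mon Dec 23 2002 + 27 days = Sun Jan 19 2003.
Next gap: 32 days. Sun Jan 19 2003 + 32 days = Thu Feb 20 2003.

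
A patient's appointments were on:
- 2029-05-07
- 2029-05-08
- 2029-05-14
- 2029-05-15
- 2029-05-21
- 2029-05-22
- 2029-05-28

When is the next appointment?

Every event lands on a Monday or Tuesday (gaps cycle 1, 6, 1, 6, 1, 6).
So the schedule is: every Monday and Tuesday.
Next Tuesday: 2029-05-29.

2029-05-29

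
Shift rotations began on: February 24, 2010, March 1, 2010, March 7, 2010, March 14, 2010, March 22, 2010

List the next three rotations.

The spacing grows by 1 each time: 5, 6, 7, 8 days.
Next gap: 9 days. March 22, 2010 + 9 days = March 31, 2010.
Next gap: 10 days. March 31, 2010 + 10 days = April 10, 2010.
Next gap: 11 days. April 10, 2010 + 11 days = April 21, 2010.

March 31, 2010; April 10, 2010; April 21, 2010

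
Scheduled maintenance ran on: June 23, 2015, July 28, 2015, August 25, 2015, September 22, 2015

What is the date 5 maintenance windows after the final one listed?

All dates are Tuesdays, 35, 28, 28 days apart.
Specifically, the 4th Tuesday of each month.
4th Tuesday of October 2015: October 27, 2015.
November 2015 — 4th Tuesday is November 24, 2015.
4th Tuesday of December 2015: December 22, 2015.
January 2016 — 4th Tuesday is January 26, 2016.
February 2016 — 4th Tuesday is February 23, 2016.

February 23, 2016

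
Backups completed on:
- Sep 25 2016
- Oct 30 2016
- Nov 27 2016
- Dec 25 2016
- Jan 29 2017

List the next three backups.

Feb 26 2017, Mar 26 2017, Apr 30 2017

These are Sundays with 35, 28, 28, 35-day gaps.
Each is the final Sunday of its month — Oct 30 2016 is past the 28th, so '4th Sunday' doesn't fit.
Last Sunday of February 2017: Feb 26 2017.
Last Sunday of March 2017: Mar 26 2017.
April 2017 ends with Sunday Apr 30 2017.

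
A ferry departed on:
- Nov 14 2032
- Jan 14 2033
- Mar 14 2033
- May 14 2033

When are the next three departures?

Jul 14 2033, Sep 14 2033, Nov 14 2033

Gaps: 61, 59, 61 days — not constant. Every event is on the 14th of the month.
Pattern: the 14th of every 2 months.
July 2033: Jul 14 2033.
September 2033: Sep 14 2033.
November 2033: Nov 14 2033.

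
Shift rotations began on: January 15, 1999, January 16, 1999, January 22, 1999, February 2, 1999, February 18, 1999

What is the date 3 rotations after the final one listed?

Gaps: 1, 6, 11, 16 days — each gap is 5 larger than the previous one.
Next gap: 21 days. February 18, 1999 + 21 days = March 11, 1999.
Next gap: 26 days. March 11, 1999 + 26 days = April 6, 1999.
Next gap: 31 days. April 6, 1999 + 31 days = May 7, 1999.

May 7, 1999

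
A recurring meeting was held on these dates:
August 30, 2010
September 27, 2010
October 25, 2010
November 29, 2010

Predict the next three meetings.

December 27, 2010; January 31, 2011; February 28, 2011

These are Mondays with 28, 28, 35-day gaps.
Each is the final Monday of its month — August 30, 2010 is past the 28th, so '4th Monday' doesn't fit.
December 2010 ends with Monday December 27, 2010.
Last Monday of January 2011: January 31, 2011.
February 2011 ends with Monday February 28, 2011.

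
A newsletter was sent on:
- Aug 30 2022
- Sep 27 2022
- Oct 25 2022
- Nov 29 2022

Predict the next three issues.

Dec 27 2022, Jan 31 2023, Feb 28 2023

These are Tuesdays with 28, 28, 35-day gaps.
Each is the final Tuesday of its month — Aug 30 2022 is past the 28th, so '4th Tuesday' doesn't fit.
Last Tuesday of December 2022: Dec 27 2022.
January 2023 ends with Tuesday Jan 31 2023.
February 2023 ends with Tuesday Feb 28 2023.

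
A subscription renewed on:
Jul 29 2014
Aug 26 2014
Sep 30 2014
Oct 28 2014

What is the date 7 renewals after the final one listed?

These are Tuesdays with 28, 35, 28-day gaps.
Each is the final Tuesday of its month — Jul 29 2014 is past the 28th, so '4th Tuesday' doesn't fit.
Last Tuesday of November 2014: Nov 25 2014.
December 2014 ends with Tuesday Dec 30 2014.
January 2015 ends with Tuesday Jan 27 2015.
Last Tuesday of February 2015: Feb 24 2015.
March 2015 ends with Tuesday Mar 31 2015.
April 2015 ends with Tuesday Apr 28 2015.
May 2015 ends with Tuesday May 26 2015.

May 26 2015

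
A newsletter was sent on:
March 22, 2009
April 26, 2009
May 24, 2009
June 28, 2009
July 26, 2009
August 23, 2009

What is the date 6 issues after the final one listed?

These are Sundays at 28- or 35-day spacing (35, 28, 35, 28, 28).
The pattern: 4th Sunday of the month.
September 2009 — 4th Sunday is September 27, 2009.
4th Sunday of October 2009: October 25, 2009.
4th Sunday of November 2009: November 22, 2009.
December 2009 — 4th Sunday is December 27, 2009.
4th Sunday of January 2010: January 24, 2010.
4th Sunday of February 2010: February 28, 2010.

February 28, 2010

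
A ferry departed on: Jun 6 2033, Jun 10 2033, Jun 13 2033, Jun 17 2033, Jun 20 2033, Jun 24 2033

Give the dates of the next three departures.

The gap pattern 4, 3, 4, 3, 4 repeats every 2 events.
These are the Mondays and Fridays of each week.
The following Monday is Jun 27 2033.
The following Friday is Jul 1 2033.
The following Monday is Jul 4 2033.

Jun 27 2033, Jul 1 2033, Jul 4 2033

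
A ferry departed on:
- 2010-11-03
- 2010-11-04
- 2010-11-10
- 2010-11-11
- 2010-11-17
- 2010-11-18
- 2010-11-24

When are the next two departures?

2010-11-25, 2010-12-01

Every event lands on a Wednesday or Thursday (gaps cycle 1, 6, 1, 6, 1, 6).
So the schedule is: every Wednesday and Thursday.
Next Thursday: 2010-11-25.
Next Wednesday: 2010-12-01.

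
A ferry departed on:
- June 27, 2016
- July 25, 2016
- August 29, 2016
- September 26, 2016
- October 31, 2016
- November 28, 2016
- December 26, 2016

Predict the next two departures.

All Mondays; the gaps (28, 35, 28, 35, 28, 28) vary with month length.
This is the last Monday of each month.
January 2017 ends with Monday January 30, 2017.
Last Monday of February 2017: February 27, 2017.

January 30, 2017; February 27, 2017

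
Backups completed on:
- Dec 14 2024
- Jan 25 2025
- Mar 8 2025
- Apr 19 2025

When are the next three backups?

Gaps between consecutive events: 42, 42, 42 days — a constant 42-day interval.
Apr 19 2025 + 42 days = May 31 2025.
May 31 2025 + 42 days = Jul 12 2025.
Jul 12 2025 + 42 days = Aug 23 2025.

May 31 2025, Jul 12 2025, Aug 23 2025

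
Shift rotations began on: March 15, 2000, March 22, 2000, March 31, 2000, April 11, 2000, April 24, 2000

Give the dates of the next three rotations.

Gaps: 7, 9, 11, 13 days — each gap is 2 larger than the previous one.
Next gap: 15 days. April 24, 2000 + 15 days = May 9, 2000.
Next gap: 17 days. May 9, 2000 + 17 days = May 26, 2000.
Next gap: 19 days. May 26, 2000 + 19 days = June 14, 2000.

May 9, 2000; May 26, 2000; June 14, 2000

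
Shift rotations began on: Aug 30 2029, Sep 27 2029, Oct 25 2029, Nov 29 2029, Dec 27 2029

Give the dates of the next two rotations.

Jan 31 2030, Feb 28 2030

These are Thursdays with 28, 28, 35, 28-day gaps.
Each is the final Thursday of its month — Aug 30 2029 is past the 28th, so '4th Thursday' doesn't fit.
January 2030 ends with Thursday Jan 31 2030.
Last Thursday of February 2030: Feb 28 2030.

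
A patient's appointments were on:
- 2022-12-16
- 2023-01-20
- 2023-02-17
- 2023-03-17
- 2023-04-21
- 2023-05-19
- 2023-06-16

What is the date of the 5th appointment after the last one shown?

2023-11-17

These are Fridays at 28- or 35-day spacing (35, 28, 28, 35, 28, 28).
The pattern: 3rd Friday of the month.
July 2023 — 3rd Friday is 2023-07-21.
3rd Friday of August 2023: 2023-08-18.
3rd Friday of September 2023: 2023-09-15.
October 2023 — 3rd Friday is 2023-10-20.
3rd Friday of November 2023: 2023-11-17.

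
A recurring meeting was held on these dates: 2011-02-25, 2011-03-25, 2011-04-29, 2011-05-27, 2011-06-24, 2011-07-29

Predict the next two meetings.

2011-08-26, 2011-09-30

All Fridays; the gaps (28, 35, 28, 28, 35) vary with month length.
This is the last Friday of each month.
August 2011 ends with Friday 2011-08-26.
September 2011 ends with Friday 2011-09-30.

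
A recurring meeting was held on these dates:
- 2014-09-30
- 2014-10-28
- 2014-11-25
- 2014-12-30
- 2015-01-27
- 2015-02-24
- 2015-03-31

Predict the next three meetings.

2015-04-28, 2015-05-26, 2015-06-30

These are Tuesdays with 28, 28, 35, 28, 28, 35-day gaps.
Each is the final Tuesday of its month — 2014-09-30 is past the 28th, so '4th Tuesday' doesn't fit.
Last Tuesday of April 2015: 2015-04-28.
May 2015 ends with Tuesday 2015-05-26.
June 2015 ends with Tuesday 2015-06-30.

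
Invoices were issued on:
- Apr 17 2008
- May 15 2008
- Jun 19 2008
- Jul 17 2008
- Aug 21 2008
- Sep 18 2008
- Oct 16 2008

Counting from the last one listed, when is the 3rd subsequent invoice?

Jan 15 2009

These are Thursdays at 28- or 35-day spacing (28, 35, 28, 35, 28, 28).
The pattern: 3rd Thursday of the month.
3rd Thursday of November 2008: Nov 20 2008.
December 2008 — 3rd Thursday is Dec 18 2008.
3rd Thursday of January 2009: Jan 15 2009.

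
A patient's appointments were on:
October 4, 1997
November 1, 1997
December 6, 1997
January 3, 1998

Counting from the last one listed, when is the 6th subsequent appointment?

July 4, 1998

These are Saturdays at 28- or 35-day spacing (28, 35, 28).
The pattern: 1st Saturday of the month.
1st Saturday of February 1998: February 7, 1998.
March 1998 — 1st Saturday is March 7, 1998.
April 1998 — 1st Saturday is April 4, 1998.
May 1998 — 1st Saturday is May 2, 1998.
June 1998 — 1st Saturday is June 6, 1998.
July 1998 — 1st Saturday is July 4, 1998.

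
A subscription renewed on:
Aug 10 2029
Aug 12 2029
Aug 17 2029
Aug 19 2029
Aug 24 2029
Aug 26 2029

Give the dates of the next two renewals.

Every event lands on a Friday or Sunday (gaps cycle 2, 5, 2, 5, 2).
So the schedule is: every Friday and Sunday.
The following Friday is Aug 31 2029.
The following Sunday is Sep 2 2029.

Aug 31 2029, Sep 2 2029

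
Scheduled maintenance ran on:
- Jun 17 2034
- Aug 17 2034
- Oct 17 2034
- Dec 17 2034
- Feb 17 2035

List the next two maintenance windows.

Apr 17 2035, Jun 17 2035

Gaps: 61, 61, 61, 62 days — not constant. Every event is on the 17th of the month.
Pattern: the 17th of every 2 months.
Next: April 2035 → Apr 17 2035.
Next: June 2035 → Jun 17 2035.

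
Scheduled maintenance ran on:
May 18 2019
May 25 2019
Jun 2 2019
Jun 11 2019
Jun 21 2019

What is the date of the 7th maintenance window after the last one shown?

The spacing grows by 1 each time: 7, 8, 9, 10 days.
Next gap: 11 days. Jun 21 2019 + 11 days = Jul 2 2019.
Next gap: 12 days. Jul 2 2019 + 12 days = Jul 14 2019.
Next gap: 13 days. Jul 14 2019 + 13 days = Jul 27 2019.
Next gap: 14 days. Jul 27 2019 + 14 days = Aug 10 2019.
Next gap: 15 days. Aug 10 2019 + 15 days = Aug 25 2019.
Next gap: 16 days. Aug 25 2019 + 16 days = Sep 10 2019.
Next gap: 17 days. Sep 10 2019 + 17 days = Sep 27 2019.

Sep 27 2019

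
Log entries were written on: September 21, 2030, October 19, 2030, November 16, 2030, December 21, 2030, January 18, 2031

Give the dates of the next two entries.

Gaps: 28, 28, 35, 28 days — a mix of 28 and 35. Every date is a Saturday.
Each is the 3rd Saturday of its month.
3rd Saturday of February 2031: February 15, 2031.
March 2031 — 3rd Saturday is March 15, 2031.

February 15, 2031; March 15, 2031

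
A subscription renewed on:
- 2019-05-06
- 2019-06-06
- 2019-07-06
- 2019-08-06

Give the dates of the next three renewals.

2019-09-06, 2019-10-06, 2019-11-06

Each date is the 6th; the gaps (31, 30, 31) track the month lengths.
The rule is the 6th of each month.
September 2019: 2019-09-06.
October 2019: 2019-10-06.
November 2019: 2019-11-06.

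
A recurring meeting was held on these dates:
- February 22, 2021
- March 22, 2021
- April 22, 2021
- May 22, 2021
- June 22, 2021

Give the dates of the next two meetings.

July 22, 2021; August 22, 2021

Gaps: 28, 31, 30, 31 days — not constant. Every event is on the 22nd of the month.
Pattern: the 22nd of each month.
Next: July 2021 → July 22, 2021.
August 2021: August 22, 2021.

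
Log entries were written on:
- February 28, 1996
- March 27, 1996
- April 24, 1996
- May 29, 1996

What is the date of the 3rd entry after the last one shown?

All Wednesdays; the gaps (28, 28, 35) vary with month length.
This is the last Wednesday of each month.
June 1996 ends with Wednesday June 26, 1996.
July 1996 ends with Wednesday July 31, 1996.
August 1996 ends with Wednesday August 28, 1996.

August 28, 1996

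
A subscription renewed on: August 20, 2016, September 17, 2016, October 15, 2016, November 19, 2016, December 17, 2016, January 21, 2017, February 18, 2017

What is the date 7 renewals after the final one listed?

September 16, 2017

All dates are Saturdays, 28, 28, 35, 28, 35, 28 days apart.
Specifically, the 3rd Saturday of each month.
3rd Saturday of March 2017: March 18, 2017.
3rd Saturday of April 2017: April 15, 2017.
3rd Saturday of May 2017: May 20, 2017.
June 2017 — 3rd Saturday is June 17, 2017.
July 2017 — 3rd Saturday is July 15, 2017.
3rd Saturday of August 2017: August 19, 2017.
3rd Saturday of September 2017: September 16, 2017.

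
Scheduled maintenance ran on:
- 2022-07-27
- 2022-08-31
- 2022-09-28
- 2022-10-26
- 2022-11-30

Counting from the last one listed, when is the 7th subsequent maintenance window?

2023-06-28

Every date is a Wednesday; gaps 35, 28, 28, 35 days.
Each is the last Wednesday of its month (at least one falls on the 29th or later, ruling out '4th Wednesday').
Last Wednesday of December 2022: 2022-12-28.
January 2023 ends with Wednesday 2023-01-25.
Last Wednesday of February 2023: 2023-02-22.
March 2023 ends with Wednesday 2023-03-29.
April 2023 ends with Wednesday 2023-04-26.
May 2023 ends with Wednesday 2023-05-31.
Last Wednesday of June 2023: 2023-06-28.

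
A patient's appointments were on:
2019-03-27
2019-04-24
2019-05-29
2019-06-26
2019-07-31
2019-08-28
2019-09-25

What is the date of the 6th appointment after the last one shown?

All Wednesdays; the gaps (28, 35, 28, 35, 28, 28) vary with month length.
This is the last Wednesday of each month.
Last Wednesday of October 2019: 2019-10-30.
November 2019 ends with Wednesday 2019-11-27.
December 2019 ends with Wednesday 2019-12-25.
January 2020 ends with Wednesday 2020-01-29.
February 2020 ends with Wednesday 2020-02-26.
Last Wednesday of March 2020: 2020-03-25.

2020-03-25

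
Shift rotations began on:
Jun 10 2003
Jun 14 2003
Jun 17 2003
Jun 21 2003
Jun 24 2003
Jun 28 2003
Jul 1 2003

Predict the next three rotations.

Jul 5 2003, Jul 8 2003, Jul 12 2003

The gap pattern 4, 3, 4, 3, 4, 3 repeats every 2 events.
These are the Tuesdays and Saturdays of each week.
The following Saturday is Jul 5 2003.
Next Tuesday: Jul 8 2003.
The following Saturday is Jul 12 2003.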